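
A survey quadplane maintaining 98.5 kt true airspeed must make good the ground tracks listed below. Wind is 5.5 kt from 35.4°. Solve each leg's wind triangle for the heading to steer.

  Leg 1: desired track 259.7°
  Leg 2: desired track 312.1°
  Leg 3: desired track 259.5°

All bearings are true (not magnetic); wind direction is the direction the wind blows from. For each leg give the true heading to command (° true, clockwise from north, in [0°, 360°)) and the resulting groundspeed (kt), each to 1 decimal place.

Leg 1: heading=261.9°, groundspeed=102.4 kt
Leg 2: heading=315.3°, groundspeed=97.7 kt
Leg 3: heading=261.7°, groundspeed=102.4 kt

Leg 1: desired track 259.7°; wind correction +2.2° → command heading 261.9°, groundspeed 102.4 kt
Leg 2: desired track 312.1°; wind correction +3.2° → command heading 315.3°, groundspeed 97.7 kt
Leg 3: desired track 259.5°; wind correction +2.2° → command heading 261.7°, groundspeed 102.4 kt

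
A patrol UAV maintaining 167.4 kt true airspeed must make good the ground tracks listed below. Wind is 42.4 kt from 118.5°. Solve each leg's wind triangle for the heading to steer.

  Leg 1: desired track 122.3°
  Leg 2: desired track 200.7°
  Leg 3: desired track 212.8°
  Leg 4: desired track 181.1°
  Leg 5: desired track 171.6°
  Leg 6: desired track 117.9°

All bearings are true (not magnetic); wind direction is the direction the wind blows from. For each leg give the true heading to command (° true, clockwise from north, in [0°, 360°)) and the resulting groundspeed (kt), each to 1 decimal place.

Leg 1: heading=121.3°, groundspeed=125.1 kt
Leg 2: heading=186.2°, groundspeed=156.3 kt
Leg 3: heading=198.2°, groundspeed=165.2 kt
Leg 4: heading=168.1°, groundspeed=143.6 kt
Leg 5: heading=159.9°, groundspeed=138.5 kt
Leg 6: heading=118.1°, groundspeed=125.0 kt

Leg 1: desired track 122.3°; wind correction -1.0° → command heading 121.3°, groundspeed 125.1 kt
Leg 2: desired track 200.7°; wind correction -14.5° → command heading 186.2°, groundspeed 156.3 kt
Leg 3: desired track 212.8°; wind correction -14.6° → command heading 198.2°, groundspeed 165.2 kt
Leg 4: desired track 181.1°; wind correction -13.0° → command heading 168.1°, groundspeed 143.6 kt
Leg 5: desired track 171.6°; wind correction -11.7° → command heading 159.9°, groundspeed 138.5 kt
Leg 6: desired track 117.9°; wind correction +0.2° → command heading 118.1°, groundspeed 125.0 kt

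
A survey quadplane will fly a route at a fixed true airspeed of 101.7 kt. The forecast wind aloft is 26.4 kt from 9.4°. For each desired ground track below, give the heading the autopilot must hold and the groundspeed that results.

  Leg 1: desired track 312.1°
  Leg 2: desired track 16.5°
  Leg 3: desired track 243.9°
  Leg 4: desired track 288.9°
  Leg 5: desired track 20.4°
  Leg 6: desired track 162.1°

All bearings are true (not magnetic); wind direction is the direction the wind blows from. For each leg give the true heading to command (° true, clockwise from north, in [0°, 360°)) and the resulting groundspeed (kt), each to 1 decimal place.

Leg 1: desired track 312.1°; wind correction +12.6° → command heading 324.7°, groundspeed 85.0 kt
Leg 2: desired track 16.5°; wind correction -1.8° → command heading 14.7°, groundspeed 75.5 kt
Leg 3: desired track 243.9°; wind correction +12.2° → command heading 256.1°, groundspeed 114.7 kt
Leg 4: desired track 288.9°; wind correction +14.8° → command heading 303.7°, groundspeed 94.0 kt
Leg 5: desired track 20.4°; wind correction -2.8° → command heading 17.6°, groundspeed 75.7 kt
Leg 6: desired track 162.1°; wind correction -6.8° → command heading 155.3°, groundspeed 124.4 kt

Leg 1: heading=324.7°, groundspeed=85.0 kt
Leg 2: heading=14.7°, groundspeed=75.5 kt
Leg 3: heading=256.1°, groundspeed=114.7 kt
Leg 4: heading=303.7°, groundspeed=94.0 kt
Leg 5: heading=17.6°, groundspeed=75.7 kt
Leg 6: heading=155.3°, groundspeed=124.4 kt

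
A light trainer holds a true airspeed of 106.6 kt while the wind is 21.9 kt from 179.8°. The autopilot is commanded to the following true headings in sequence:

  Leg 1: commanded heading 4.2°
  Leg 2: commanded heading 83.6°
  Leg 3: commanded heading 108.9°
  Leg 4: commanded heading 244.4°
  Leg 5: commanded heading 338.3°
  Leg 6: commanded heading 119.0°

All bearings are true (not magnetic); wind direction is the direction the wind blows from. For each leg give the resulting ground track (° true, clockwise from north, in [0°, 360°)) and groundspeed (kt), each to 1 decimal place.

Leg 1: track=3.5°, groundspeed=128.4 kt
Leg 2: track=72.3°, groundspeed=111.1 kt
Leg 3: track=97.1°, groundspeed=101.6 kt
Leg 4: track=255.9°, groundspeed=99.2 kt
Leg 5: track=341.9°, groundspeed=127.2 kt
Leg 6: track=107.7°, groundspeed=97.8 kt

Leg 1: heading 4.2°; drift -0.7° → track 3.5°, groundspeed 128.4 kt
Leg 2: heading 83.6°; drift -11.3° → track 72.3°, groundspeed 111.1 kt
Leg 3: heading 108.9°; drift -11.8° → track 97.1°, groundspeed 101.6 kt
Leg 4: heading 244.4°; drift +11.5° → track 255.9°, groundspeed 99.2 kt
Leg 5: heading 338.3°; drift +3.6° → track 341.9°, groundspeed 127.2 kt
Leg 6: heading 119.0°; drift -11.3° → track 107.7°, groundspeed 97.8 kt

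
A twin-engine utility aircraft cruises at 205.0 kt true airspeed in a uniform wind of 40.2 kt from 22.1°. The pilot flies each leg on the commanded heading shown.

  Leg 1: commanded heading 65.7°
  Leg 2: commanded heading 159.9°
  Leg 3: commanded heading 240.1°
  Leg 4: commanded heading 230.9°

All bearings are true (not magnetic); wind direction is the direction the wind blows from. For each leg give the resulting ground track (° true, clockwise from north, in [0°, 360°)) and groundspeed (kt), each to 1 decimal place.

Leg 1: heading 65.7°; drift +9.0° → track 74.7°, groundspeed 178.1 kt
Leg 2: heading 159.9°; drift +6.6° → track 166.5°, groundspeed 236.3 kt
Leg 3: heading 240.1°; drift -6.0° → track 234.1°, groundspeed 238.0 kt
Leg 4: heading 230.9°; drift -4.6° → track 226.3°, groundspeed 241.0 kt

Leg 1: track=74.7°, groundspeed=178.1 kt
Leg 2: track=166.5°, groundspeed=236.3 kt
Leg 3: track=234.1°, groundspeed=238.0 kt
Leg 4: track=226.3°, groundspeed=241.0 kt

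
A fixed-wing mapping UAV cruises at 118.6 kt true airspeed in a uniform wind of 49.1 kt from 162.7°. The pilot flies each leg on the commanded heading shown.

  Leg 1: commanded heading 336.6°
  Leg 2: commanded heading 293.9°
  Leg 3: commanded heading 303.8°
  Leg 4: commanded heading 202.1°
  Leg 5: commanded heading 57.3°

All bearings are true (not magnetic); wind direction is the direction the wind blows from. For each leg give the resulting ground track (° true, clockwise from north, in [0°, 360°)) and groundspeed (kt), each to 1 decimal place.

Leg 1: heading 336.6°; drift +1.8° → track 338.4°, groundspeed 167.5 kt
Leg 2: heading 293.9°; drift +13.8° → track 307.7°, groundspeed 155.4 kt
Leg 3: heading 303.8°; drift +11.1° → track 314.9°, groundspeed 159.8 kt
Leg 4: heading 202.1°; drift +21.1° → track 223.2°, groundspeed 86.5 kt
Leg 5: heading 57.3°; drift -19.8° → track 37.5°, groundspeed 139.9 kt

Leg 1: track=338.4°, groundspeed=167.5 kt
Leg 2: track=307.7°, groundspeed=155.4 kt
Leg 3: track=314.9°, groundspeed=159.8 kt
Leg 4: track=223.2°, groundspeed=86.5 kt
Leg 5: track=37.5°, groundspeed=139.9 kt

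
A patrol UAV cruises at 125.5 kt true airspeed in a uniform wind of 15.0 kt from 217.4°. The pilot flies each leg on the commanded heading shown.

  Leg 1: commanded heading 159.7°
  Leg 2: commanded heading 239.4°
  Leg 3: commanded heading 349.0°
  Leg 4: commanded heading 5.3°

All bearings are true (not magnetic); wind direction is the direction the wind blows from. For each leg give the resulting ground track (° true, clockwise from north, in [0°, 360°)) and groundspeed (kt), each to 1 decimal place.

Leg 1: track=153.5°, groundspeed=118.2 kt
Leg 2: track=242.3°, groundspeed=111.7 kt
Leg 3: track=353.7°, groundspeed=135.9 kt
Leg 4: track=8.6°, groundspeed=138.4 kt

Leg 1: heading 159.7°; drift -6.2° → track 153.5°, groundspeed 118.2 kt
Leg 2: heading 239.4°; drift +2.9° → track 242.3°, groundspeed 111.7 kt
Leg 3: heading 349.0°; drift +4.7° → track 353.7°, groundspeed 135.9 kt
Leg 4: heading 5.3°; drift +3.3° → track 8.6°, groundspeed 138.4 kt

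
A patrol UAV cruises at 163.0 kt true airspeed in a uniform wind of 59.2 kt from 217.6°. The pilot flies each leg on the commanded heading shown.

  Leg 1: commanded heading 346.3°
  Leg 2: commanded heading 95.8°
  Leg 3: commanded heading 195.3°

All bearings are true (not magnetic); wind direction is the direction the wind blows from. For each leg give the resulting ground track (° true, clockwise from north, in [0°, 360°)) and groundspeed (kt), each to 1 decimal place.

Leg 1: heading 346.3°; drift +13.0° → track 359.3°, groundspeed 205.3 kt
Leg 2: heading 95.8°; drift -14.5° → track 81.3°, groundspeed 200.6 kt
Leg 3: heading 195.3°; drift -11.7° → track 183.6°, groundspeed 110.5 kt

Leg 1: track=359.3°, groundspeed=205.3 kt
Leg 2: track=81.3°, groundspeed=200.6 kt
Leg 3: track=183.6°, groundspeed=110.5 kt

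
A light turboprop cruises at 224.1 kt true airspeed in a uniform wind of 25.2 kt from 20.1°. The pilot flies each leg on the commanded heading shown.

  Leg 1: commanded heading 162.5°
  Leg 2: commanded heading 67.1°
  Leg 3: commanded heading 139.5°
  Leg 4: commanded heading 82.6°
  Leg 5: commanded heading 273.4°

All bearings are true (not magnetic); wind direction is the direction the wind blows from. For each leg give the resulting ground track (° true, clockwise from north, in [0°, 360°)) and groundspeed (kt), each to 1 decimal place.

Leg 1: track=166.1°, groundspeed=244.5 kt
Leg 2: track=72.2°, groundspeed=207.7 kt
Leg 3: track=144.8°, groundspeed=237.5 kt
Leg 4: track=88.6°, groundspeed=213.6 kt
Leg 5: track=267.4°, groundspeed=232.6 kt

Leg 1: heading 162.5°; drift +3.6° → track 166.1°, groundspeed 244.5 kt
Leg 2: heading 67.1°; drift +5.1° → track 72.2°, groundspeed 207.7 kt
Leg 3: heading 139.5°; drift +5.3° → track 144.8°, groundspeed 237.5 kt
Leg 4: heading 82.6°; drift +6.0° → track 88.6°, groundspeed 213.6 kt
Leg 5: heading 273.4°; drift -6.0° → track 267.4°, groundspeed 232.6 kt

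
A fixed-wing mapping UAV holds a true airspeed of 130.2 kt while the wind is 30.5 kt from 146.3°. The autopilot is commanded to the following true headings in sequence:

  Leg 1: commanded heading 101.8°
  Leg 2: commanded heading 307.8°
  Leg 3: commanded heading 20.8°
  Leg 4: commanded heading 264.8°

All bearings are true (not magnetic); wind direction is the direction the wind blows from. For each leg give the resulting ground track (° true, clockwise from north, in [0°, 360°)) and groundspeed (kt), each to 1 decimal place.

Leg 1: track=90.6°, groundspeed=110.5 kt
Leg 2: track=311.3°, groundspeed=159.4 kt
Leg 3: track=11.3°, groundspeed=150.0 kt
Leg 4: track=275.3°, groundspeed=147.2 kt

Leg 1: heading 101.8°; drift -11.2° → track 90.6°, groundspeed 110.5 kt
Leg 2: heading 307.8°; drift +3.5° → track 311.3°, groundspeed 159.4 kt
Leg 3: heading 20.8°; drift -9.5° → track 11.3°, groundspeed 150.0 kt
Leg 4: heading 264.8°; drift +10.5° → track 275.3°, groundspeed 147.2 kt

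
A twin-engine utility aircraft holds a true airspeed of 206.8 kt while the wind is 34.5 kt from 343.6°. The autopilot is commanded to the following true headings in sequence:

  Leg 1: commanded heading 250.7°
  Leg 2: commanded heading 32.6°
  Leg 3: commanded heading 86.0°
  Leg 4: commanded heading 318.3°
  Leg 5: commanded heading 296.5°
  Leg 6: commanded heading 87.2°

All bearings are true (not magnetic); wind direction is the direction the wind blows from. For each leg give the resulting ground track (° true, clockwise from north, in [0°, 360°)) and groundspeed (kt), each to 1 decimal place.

Leg 1: heading 250.7°; drift -9.4° → track 241.3°, groundspeed 211.4 kt
Leg 2: heading 32.6°; drift +8.0° → track 40.6°, groundspeed 186.0 kt
Leg 3: heading 86.0°; drift +8.9° → track 94.9°, groundspeed 216.8 kt
Leg 4: heading 318.3°; drift -4.8° → track 313.5°, groundspeed 176.2 kt
Leg 5: heading 296.5°; drift -7.8° → track 288.7°, groundspeed 185.0 kt
Leg 6: heading 87.2°; drift +8.9° → track 96.1°, groundspeed 217.5 kt

Leg 1: track=241.3°, groundspeed=211.4 kt
Leg 2: track=40.6°, groundspeed=186.0 kt
Leg 3: track=94.9°, groundspeed=216.8 kt
Leg 4: track=313.5°, groundspeed=176.2 kt
Leg 5: track=288.7°, groundspeed=185.0 kt
Leg 6: track=96.1°, groundspeed=217.5 kt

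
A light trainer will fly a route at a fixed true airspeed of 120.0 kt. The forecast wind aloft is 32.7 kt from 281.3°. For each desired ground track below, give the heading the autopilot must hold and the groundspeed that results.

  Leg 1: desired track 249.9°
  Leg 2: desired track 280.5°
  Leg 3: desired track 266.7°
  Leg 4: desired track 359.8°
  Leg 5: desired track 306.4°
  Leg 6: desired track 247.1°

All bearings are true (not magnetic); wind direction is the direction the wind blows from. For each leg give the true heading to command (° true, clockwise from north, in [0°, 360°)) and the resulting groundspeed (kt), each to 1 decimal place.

Leg 1: heading=258.1°, groundspeed=90.9 kt
Leg 2: heading=280.7°, groundspeed=87.3 kt
Leg 3: heading=270.6°, groundspeed=88.1 kt
Leg 4: heading=344.3°, groundspeed=109.1 kt
Leg 5: heading=299.8°, groundspeed=89.6 kt
Leg 6: heading=255.9°, groundspeed=91.5 kt

Leg 1: desired track 249.9°; wind correction +8.2° → command heading 258.1°, groundspeed 90.9 kt
Leg 2: desired track 280.5°; wind correction +0.2° → command heading 280.7°, groundspeed 87.3 kt
Leg 3: desired track 266.7°; wind correction +3.9° → command heading 270.6°, groundspeed 88.1 kt
Leg 4: desired track 359.8°; wind correction -15.5° → command heading 344.3°, groundspeed 109.1 kt
Leg 5: desired track 306.4°; wind correction -6.6° → command heading 299.8°, groundspeed 89.6 kt
Leg 6: desired track 247.1°; wind correction +8.8° → command heading 255.9°, groundspeed 91.5 kt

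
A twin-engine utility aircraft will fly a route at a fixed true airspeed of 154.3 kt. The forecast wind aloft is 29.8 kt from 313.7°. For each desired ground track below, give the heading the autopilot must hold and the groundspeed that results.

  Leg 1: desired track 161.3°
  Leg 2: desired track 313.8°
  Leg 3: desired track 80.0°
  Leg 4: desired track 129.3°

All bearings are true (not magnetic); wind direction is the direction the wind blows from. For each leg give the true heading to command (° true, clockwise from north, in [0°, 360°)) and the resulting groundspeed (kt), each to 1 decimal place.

Leg 1: desired track 161.3°; wind correction +5.1° → command heading 166.4°, groundspeed 180.1 kt
Leg 2: desired track 313.8°; wind correction +0.0° → command heading 313.8°, groundspeed 124.5 kt
Leg 3: desired track 80.0°; wind correction -9.0° → command heading 71.0°, groundspeed 170.1 kt
Leg 4: desired track 129.3°; wind correction -0.8° → command heading 128.5°, groundspeed 184.0 kt

Leg 1: heading=166.4°, groundspeed=180.1 kt
Leg 2: heading=313.8°, groundspeed=124.5 kt
Leg 3: heading=71.0°, groundspeed=170.1 kt
Leg 4: heading=128.5°, groundspeed=184.0 kt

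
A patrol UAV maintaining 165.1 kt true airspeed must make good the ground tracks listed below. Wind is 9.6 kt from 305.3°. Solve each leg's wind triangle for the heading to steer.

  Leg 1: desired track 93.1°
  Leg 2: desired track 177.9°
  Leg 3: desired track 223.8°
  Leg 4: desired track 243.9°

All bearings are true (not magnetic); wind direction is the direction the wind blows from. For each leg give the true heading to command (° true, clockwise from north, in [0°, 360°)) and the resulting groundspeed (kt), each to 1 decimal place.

Leg 1: desired track 93.1°; wind correction -1.8° → command heading 91.3°, groundspeed 173.1 kt
Leg 2: desired track 177.9°; wind correction +2.6° → command heading 180.5°, groundspeed 170.8 kt
Leg 3: desired track 223.8°; wind correction +3.3° → command heading 227.1°, groundspeed 163.4 kt
Leg 4: desired track 243.9°; wind correction +2.9° → command heading 246.8°, groundspeed 160.3 kt

Leg 1: heading=91.3°, groundspeed=173.1 kt
Leg 2: heading=180.5°, groundspeed=170.8 kt
Leg 3: heading=227.1°, groundspeed=163.4 kt
Leg 4: heading=246.8°, groundspeed=160.3 kt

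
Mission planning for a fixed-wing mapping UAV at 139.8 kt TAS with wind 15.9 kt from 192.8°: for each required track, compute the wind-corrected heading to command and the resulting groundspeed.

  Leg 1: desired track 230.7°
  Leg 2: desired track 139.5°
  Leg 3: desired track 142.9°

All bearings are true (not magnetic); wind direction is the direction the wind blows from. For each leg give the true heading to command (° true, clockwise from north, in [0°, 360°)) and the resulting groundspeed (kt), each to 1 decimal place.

Leg 1: desired track 230.7°; wind correction -4.0° → command heading 226.7°, groundspeed 126.9 kt
Leg 2: desired track 139.5°; wind correction +5.2° → command heading 144.7°, groundspeed 129.7 kt
Leg 3: desired track 142.9°; wind correction +5.0° → command heading 147.9°, groundspeed 129.0 kt

Leg 1: heading=226.7°, groundspeed=126.9 kt
Leg 2: heading=144.7°, groundspeed=129.7 kt
Leg 3: heading=147.9°, groundspeed=129.0 kt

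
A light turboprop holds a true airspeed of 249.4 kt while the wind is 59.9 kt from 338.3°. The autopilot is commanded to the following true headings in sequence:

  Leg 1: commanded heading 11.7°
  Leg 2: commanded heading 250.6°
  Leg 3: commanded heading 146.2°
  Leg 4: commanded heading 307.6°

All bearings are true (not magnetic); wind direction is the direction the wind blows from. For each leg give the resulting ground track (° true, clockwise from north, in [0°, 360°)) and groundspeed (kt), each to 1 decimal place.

Leg 1: track=21.1°, groundspeed=202.1 kt
Leg 2: track=237.0°, groundspeed=254.1 kt
Leg 3: track=148.5°, groundspeed=308.2 kt
Leg 4: track=298.8°, groundspeed=200.2 kt

Leg 1: heading 11.7°; drift +9.4° → track 21.1°, groundspeed 202.1 kt
Leg 2: heading 250.6°; drift -13.6° → track 237.0°, groundspeed 254.1 kt
Leg 3: heading 146.2°; drift +2.3° → track 148.5°, groundspeed 308.2 kt
Leg 4: heading 307.6°; drift -8.8° → track 298.8°, groundspeed 200.2 kt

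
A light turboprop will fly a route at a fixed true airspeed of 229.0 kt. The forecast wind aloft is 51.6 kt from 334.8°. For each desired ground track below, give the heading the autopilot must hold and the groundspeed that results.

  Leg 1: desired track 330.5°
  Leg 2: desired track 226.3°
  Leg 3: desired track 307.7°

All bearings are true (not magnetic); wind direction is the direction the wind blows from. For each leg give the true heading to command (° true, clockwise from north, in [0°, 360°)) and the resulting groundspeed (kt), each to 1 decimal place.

Leg 1: heading=331.5°, groundspeed=177.5 kt
Leg 2: heading=238.6°, groundspeed=240.1 kt
Leg 3: heading=313.6°, groundspeed=181.9 kt

Leg 1: desired track 330.5°; wind correction +1.0° → command heading 331.5°, groundspeed 177.5 kt
Leg 2: desired track 226.3°; wind correction +12.3° → command heading 238.6°, groundspeed 240.1 kt
Leg 3: desired track 307.7°; wind correction +5.9° → command heading 313.6°, groundspeed 181.9 kt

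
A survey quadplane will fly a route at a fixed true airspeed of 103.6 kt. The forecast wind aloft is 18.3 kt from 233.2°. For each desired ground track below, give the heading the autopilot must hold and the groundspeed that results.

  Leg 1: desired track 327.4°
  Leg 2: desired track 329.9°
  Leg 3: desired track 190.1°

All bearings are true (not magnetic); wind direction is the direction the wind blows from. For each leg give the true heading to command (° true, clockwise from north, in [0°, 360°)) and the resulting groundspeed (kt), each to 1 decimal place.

Leg 1: desired track 327.4°; wind correction -10.1° → command heading 317.3°, groundspeed 103.3 kt
Leg 2: desired track 329.9°; wind correction -10.1° → command heading 319.8°, groundspeed 104.1 kt
Leg 3: desired track 190.1°; wind correction +6.9° → command heading 197.0°, groundspeed 89.5 kt

Leg 1: heading=317.3°, groundspeed=103.3 kt
Leg 2: heading=319.8°, groundspeed=104.1 kt
Leg 3: heading=197.0°, groundspeed=89.5 kt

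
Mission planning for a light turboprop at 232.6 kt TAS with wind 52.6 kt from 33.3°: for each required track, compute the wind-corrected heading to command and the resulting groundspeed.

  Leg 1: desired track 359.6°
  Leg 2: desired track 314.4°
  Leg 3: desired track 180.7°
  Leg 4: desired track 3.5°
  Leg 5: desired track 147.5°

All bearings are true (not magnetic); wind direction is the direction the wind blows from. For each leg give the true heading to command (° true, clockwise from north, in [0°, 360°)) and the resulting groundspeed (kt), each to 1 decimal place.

Leg 1: desired track 359.6°; wind correction +7.2° → command heading 6.8°, groundspeed 187.0 kt
Leg 2: desired track 314.4°; wind correction +12.8° → command heading 327.2°, groundspeed 216.7 kt
Leg 3: desired track 180.7°; wind correction -7.0° → command heading 173.7°, groundspeed 275.2 kt
Leg 4: desired track 3.5°; wind correction +6.5° → command heading 10.0°, groundspeed 185.5 kt
Leg 5: desired track 147.5°; wind correction -11.9° → command heading 135.6°, groundspeed 249.2 kt

Leg 1: heading=6.8°, groundspeed=187.0 kt
Leg 2: heading=327.2°, groundspeed=216.7 kt
Leg 3: heading=173.7°, groundspeed=275.2 kt
Leg 4: heading=10.0°, groundspeed=185.5 kt
Leg 5: heading=135.6°, groundspeed=249.2 kt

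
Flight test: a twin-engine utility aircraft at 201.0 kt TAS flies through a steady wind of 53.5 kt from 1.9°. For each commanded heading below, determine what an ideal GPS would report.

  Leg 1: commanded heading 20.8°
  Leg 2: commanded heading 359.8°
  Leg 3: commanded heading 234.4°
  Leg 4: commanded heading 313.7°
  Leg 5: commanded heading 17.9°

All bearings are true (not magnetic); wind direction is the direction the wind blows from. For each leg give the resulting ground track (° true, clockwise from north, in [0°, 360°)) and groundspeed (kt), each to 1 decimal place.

Leg 1: track=27.4°, groundspeed=151.4 kt
Leg 2: track=359.0°, groundspeed=147.5 kt
Leg 3: track=224.1°, groundspeed=237.4 kt
Leg 4: track=300.1°, groundspeed=170.1 kt
Leg 5: track=23.5°, groundspeed=150.3 kt

Leg 1: heading 20.8°; drift +6.6° → track 27.4°, groundspeed 151.4 kt
Leg 2: heading 359.8°; drift -0.8° → track 359.0°, groundspeed 147.5 kt
Leg 3: heading 234.4°; drift -10.3° → track 224.1°, groundspeed 237.4 kt
Leg 4: heading 313.7°; drift -13.6° → track 300.1°, groundspeed 170.1 kt
Leg 5: heading 17.9°; drift +5.6° → track 23.5°, groundspeed 150.3 kt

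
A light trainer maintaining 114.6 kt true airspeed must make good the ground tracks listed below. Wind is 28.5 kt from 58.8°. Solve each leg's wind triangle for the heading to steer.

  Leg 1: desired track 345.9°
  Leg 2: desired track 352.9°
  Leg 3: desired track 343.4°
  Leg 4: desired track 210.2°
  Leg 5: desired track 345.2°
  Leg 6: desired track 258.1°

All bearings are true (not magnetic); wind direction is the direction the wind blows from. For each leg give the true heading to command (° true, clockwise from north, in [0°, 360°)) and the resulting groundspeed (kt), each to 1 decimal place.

Leg 1: heading=359.7°, groundspeed=102.9 kt
Leg 2: heading=6.0°, groundspeed=100.0 kt
Leg 3: heading=357.3°, groundspeed=104.0 kt
Leg 4: heading=203.4°, groundspeed=138.8 kt
Leg 5: heading=359.0°, groundspeed=103.2 kt
Leg 6: heading=262.8°, groundspeed=141.1 kt

Leg 1: desired track 345.9°; wind correction +13.8° → command heading 359.7°, groundspeed 102.9 kt
Leg 2: desired track 352.9°; wind correction +13.1° → command heading 6.0°, groundspeed 100.0 kt
Leg 3: desired track 343.4°; wind correction +13.9° → command heading 357.3°, groundspeed 104.0 kt
Leg 4: desired track 210.2°; wind correction -6.8° → command heading 203.4°, groundspeed 138.8 kt
Leg 5: desired track 345.2°; wind correction +13.8° → command heading 359.0°, groundspeed 103.2 kt
Leg 6: desired track 258.1°; wind correction +4.7° → command heading 262.8°, groundspeed 141.1 kt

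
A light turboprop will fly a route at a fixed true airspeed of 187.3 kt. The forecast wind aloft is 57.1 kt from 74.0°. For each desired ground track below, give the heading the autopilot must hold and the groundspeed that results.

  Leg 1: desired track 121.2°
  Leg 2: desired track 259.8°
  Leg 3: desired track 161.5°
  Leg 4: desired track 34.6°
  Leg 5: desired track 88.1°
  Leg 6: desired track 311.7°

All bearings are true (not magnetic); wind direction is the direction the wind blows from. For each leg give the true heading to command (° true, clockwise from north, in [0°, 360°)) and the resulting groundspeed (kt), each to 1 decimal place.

Leg 1: heading=108.3°, groundspeed=143.8 kt
Leg 2: heading=261.6°, groundspeed=244.0 kt
Leg 3: heading=143.8°, groundspeed=175.9 kt
Leg 4: heading=45.8°, groundspeed=139.6 kt
Leg 5: heading=83.8°, groundspeed=131.4 kt
Leg 6: heading=326.6°, groundspeed=211.5 kt

Leg 1: desired track 121.2°; wind correction -12.9° → command heading 108.3°, groundspeed 143.8 kt
Leg 2: desired track 259.8°; wind correction +1.8° → command heading 261.6°, groundspeed 244.0 kt
Leg 3: desired track 161.5°; wind correction -17.7° → command heading 143.8°, groundspeed 175.9 kt
Leg 4: desired track 34.6°; wind correction +11.2° → command heading 45.8°, groundspeed 139.6 kt
Leg 5: desired track 88.1°; wind correction -4.3° → command heading 83.8°, groundspeed 131.4 kt
Leg 6: desired track 311.7°; wind correction +14.9° → command heading 326.6°, groundspeed 211.5 kt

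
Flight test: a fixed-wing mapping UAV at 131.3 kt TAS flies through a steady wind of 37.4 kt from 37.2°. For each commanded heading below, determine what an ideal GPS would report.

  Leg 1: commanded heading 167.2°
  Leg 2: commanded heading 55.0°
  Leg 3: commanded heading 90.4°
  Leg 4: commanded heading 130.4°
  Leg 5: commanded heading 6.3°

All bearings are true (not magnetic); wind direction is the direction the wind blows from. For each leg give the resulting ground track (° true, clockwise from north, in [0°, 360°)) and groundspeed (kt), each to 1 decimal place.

Leg 1: track=177.6°, groundspeed=158.0 kt
Leg 2: track=61.8°, groundspeed=96.4 kt
Leg 3: track=105.8°, groundspeed=112.9 kt
Leg 4: track=146.0°, groundspeed=138.5 kt
Leg 5: track=355.3°, groundspeed=101.1 kt

Leg 1: heading 167.2°; drift +10.4° → track 177.6°, groundspeed 158.0 kt
Leg 2: heading 55.0°; drift +6.8° → track 61.8°, groundspeed 96.4 kt
Leg 3: heading 90.4°; drift +15.4° → track 105.8°, groundspeed 112.9 kt
Leg 4: heading 130.4°; drift +15.6° → track 146.0°, groundspeed 138.5 kt
Leg 5: heading 6.3°; drift -11.0° → track 355.3°, groundspeed 101.1 kt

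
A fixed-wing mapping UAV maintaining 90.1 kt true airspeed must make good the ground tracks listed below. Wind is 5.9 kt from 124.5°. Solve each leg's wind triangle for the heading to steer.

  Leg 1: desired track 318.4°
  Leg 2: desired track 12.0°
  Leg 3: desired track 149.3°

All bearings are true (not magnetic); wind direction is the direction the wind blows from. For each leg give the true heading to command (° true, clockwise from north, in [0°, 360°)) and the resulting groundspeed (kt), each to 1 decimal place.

Leg 1: heading=319.3°, groundspeed=95.8 kt
Leg 2: heading=15.5°, groundspeed=92.2 kt
Leg 3: heading=147.7°, groundspeed=84.7 kt

Leg 1: desired track 318.4°; wind correction +0.9° → command heading 319.3°, groundspeed 95.8 kt
Leg 2: desired track 12.0°; wind correction +3.5° → command heading 15.5°, groundspeed 92.2 kt
Leg 3: desired track 149.3°; wind correction -1.6° → command heading 147.7°, groundspeed 84.7 kt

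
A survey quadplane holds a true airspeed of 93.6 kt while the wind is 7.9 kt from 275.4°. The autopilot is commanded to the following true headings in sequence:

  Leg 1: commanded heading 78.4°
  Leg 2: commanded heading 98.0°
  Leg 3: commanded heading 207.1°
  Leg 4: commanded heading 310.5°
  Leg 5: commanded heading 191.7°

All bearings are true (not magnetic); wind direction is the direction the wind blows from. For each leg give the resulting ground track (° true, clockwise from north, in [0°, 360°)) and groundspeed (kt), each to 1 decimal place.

Leg 1: track=79.7°, groundspeed=101.2 kt
Leg 2: track=97.8°, groundspeed=101.5 kt
Leg 3: track=202.5°, groundspeed=91.0 kt
Leg 4: track=313.5°, groundspeed=87.3 kt
Leg 5: track=186.9°, groundspeed=93.1 kt

Leg 1: heading 78.4°; drift +1.3° → track 79.7°, groundspeed 101.2 kt
Leg 2: heading 98.0°; drift -0.2° → track 97.8°, groundspeed 101.5 kt
Leg 3: heading 207.1°; drift -4.6° → track 202.5°, groundspeed 91.0 kt
Leg 4: heading 310.5°; drift +3.0° → track 313.5°, groundspeed 87.3 kt
Leg 5: heading 191.7°; drift -4.8° → track 186.9°, groundspeed 93.1 kt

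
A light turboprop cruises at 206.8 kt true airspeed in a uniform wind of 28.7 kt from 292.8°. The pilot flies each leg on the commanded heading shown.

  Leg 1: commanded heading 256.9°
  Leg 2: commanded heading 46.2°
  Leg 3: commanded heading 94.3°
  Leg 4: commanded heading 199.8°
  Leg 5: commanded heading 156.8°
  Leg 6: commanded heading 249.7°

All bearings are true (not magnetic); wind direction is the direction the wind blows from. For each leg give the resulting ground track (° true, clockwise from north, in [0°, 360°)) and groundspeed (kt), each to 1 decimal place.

Leg 1: heading 256.9°; drift -5.2° → track 251.7°, groundspeed 184.3 kt
Leg 2: heading 46.2°; drift +6.9° → track 53.1°, groundspeed 219.8 kt
Leg 3: heading 94.3°; drift +2.2° → track 96.5°, groundspeed 234.2 kt
Leg 4: heading 199.8°; drift -7.8° → track 192.0°, groundspeed 210.3 kt
Leg 5: heading 156.8°; drift -5.0° → track 151.8°, groundspeed 228.3 kt
Leg 6: heading 249.7°; drift -6.0° → track 243.7°, groundspeed 186.9 kt

Leg 1: track=251.7°, groundspeed=184.3 kt
Leg 2: track=53.1°, groundspeed=219.8 kt
Leg 3: track=96.5°, groundspeed=234.2 kt
Leg 4: track=192.0°, groundspeed=210.3 kt
Leg 5: track=151.8°, groundspeed=228.3 kt
Leg 6: track=243.7°, groundspeed=186.9 kt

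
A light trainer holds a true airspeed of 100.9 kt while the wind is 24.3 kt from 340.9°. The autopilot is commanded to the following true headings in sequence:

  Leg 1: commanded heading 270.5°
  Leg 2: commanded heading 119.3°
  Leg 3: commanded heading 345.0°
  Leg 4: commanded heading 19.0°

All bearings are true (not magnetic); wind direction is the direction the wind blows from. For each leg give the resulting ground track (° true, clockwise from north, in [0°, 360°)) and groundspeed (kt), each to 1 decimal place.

Leg 1: heading 270.5°; drift -13.9° → track 256.6°, groundspeed 95.5 kt
Leg 2: heading 119.3°; drift +7.7° → track 127.0°, groundspeed 120.2 kt
Leg 3: heading 345.0°; drift +1.3° → track 346.3°, groundspeed 76.7 kt
Leg 4: heading 19.0°; drift +10.4° → track 29.4°, groundspeed 83.1 kt

Leg 1: track=256.6°, groundspeed=95.5 kt
Leg 2: track=127.0°, groundspeed=120.2 kt
Leg 3: track=346.3°, groundspeed=76.7 kt
Leg 4: track=29.4°, groundspeed=83.1 kt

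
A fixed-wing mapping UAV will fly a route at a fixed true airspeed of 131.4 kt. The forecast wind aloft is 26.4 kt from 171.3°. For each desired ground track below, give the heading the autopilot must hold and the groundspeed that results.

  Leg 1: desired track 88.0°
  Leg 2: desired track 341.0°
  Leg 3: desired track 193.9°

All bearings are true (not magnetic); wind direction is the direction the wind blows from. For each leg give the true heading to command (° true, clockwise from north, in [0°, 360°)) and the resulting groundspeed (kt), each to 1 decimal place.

Leg 1: desired track 88.0°; wind correction +11.5° → command heading 99.5°, groundspeed 125.7 kt
Leg 2: desired track 341.0°; wind correction -2.1° → command heading 338.9°, groundspeed 157.3 kt
Leg 3: desired track 193.9°; wind correction -4.4° → command heading 189.5°, groundspeed 106.6 kt

Leg 1: heading=99.5°, groundspeed=125.7 kt
Leg 2: heading=338.9°, groundspeed=157.3 kt
Leg 3: heading=189.5°, groundspeed=106.6 kt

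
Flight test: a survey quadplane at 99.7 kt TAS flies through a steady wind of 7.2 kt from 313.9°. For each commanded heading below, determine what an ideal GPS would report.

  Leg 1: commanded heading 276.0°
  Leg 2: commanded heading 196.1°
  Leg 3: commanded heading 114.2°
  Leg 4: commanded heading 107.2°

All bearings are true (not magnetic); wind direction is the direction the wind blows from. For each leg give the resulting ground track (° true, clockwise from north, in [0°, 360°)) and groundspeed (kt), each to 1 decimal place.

Leg 1: heading 276.0°; drift -2.7° → track 273.3°, groundspeed 94.1 kt
Leg 2: heading 196.1°; drift -3.5° → track 192.6°, groundspeed 103.3 kt
Leg 3: heading 114.2°; drift +1.3° → track 115.5°, groundspeed 106.5 kt
Leg 4: heading 107.2°; drift +1.7° → track 108.9°, groundspeed 106.2 kt

Leg 1: track=273.3°, groundspeed=94.1 kt
Leg 2: track=192.6°, groundspeed=103.3 kt
Leg 3: track=115.5°, groundspeed=106.5 kt
Leg 4: track=108.9°, groundspeed=106.2 kt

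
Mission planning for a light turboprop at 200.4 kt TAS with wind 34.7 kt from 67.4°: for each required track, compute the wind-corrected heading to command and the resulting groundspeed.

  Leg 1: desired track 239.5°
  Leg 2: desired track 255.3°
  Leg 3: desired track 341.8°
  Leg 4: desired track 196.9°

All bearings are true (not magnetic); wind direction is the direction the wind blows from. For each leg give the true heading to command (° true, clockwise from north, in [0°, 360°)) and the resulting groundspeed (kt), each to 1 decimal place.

Leg 1: desired track 239.5°; wind correction -1.4° → command heading 238.1°, groundspeed 234.7 kt
Leg 2: desired track 255.3°; wind correction +1.4° → command heading 256.7°, groundspeed 234.7 kt
Leg 3: desired track 341.8°; wind correction +9.9° → command heading 351.7°, groundspeed 194.7 kt
Leg 4: desired track 196.9°; wind correction -7.7° → command heading 189.2°, groundspeed 220.7 kt

Leg 1: heading=238.1°, groundspeed=234.7 kt
Leg 2: heading=256.7°, groundspeed=234.7 kt
Leg 3: heading=351.7°, groundspeed=194.7 kt
Leg 4: heading=189.2°, groundspeed=220.7 kt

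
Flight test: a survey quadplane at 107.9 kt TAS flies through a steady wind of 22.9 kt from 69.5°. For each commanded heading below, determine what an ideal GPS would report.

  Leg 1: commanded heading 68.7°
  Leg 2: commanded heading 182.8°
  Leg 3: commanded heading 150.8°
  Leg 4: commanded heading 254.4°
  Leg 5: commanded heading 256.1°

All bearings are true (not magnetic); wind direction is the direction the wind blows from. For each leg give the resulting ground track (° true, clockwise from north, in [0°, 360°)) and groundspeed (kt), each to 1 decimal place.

Leg 1: track=68.5°, groundspeed=85.0 kt
Leg 2: track=193.0°, groundspeed=118.8 kt
Leg 3: track=163.0°, groundspeed=106.9 kt
Leg 4: track=253.5°, groundspeed=130.7 kt
Leg 5: track=254.9°, groundspeed=130.7 kt

Leg 1: heading 68.7°; drift -0.2° → track 68.5°, groundspeed 85.0 kt
Leg 2: heading 182.8°; drift +10.2° → track 193.0°, groundspeed 118.8 kt
Leg 3: heading 150.8°; drift +12.2° → track 163.0°, groundspeed 106.9 kt
Leg 4: heading 254.4°; drift -0.9° → track 253.5°, groundspeed 130.7 kt
Leg 5: heading 256.1°; drift -1.2° → track 254.9°, groundspeed 130.7 kt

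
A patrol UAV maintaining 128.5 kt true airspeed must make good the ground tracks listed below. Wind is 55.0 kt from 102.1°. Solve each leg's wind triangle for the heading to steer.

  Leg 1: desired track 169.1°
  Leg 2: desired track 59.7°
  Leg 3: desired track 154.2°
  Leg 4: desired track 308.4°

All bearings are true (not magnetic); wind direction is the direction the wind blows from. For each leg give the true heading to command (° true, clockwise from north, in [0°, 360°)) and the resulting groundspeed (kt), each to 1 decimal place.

Leg 1: desired track 169.1°; wind correction -23.2° → command heading 145.9°, groundspeed 96.6 kt
Leg 2: desired track 59.7°; wind correction +16.8° → command heading 76.5°, groundspeed 82.4 kt
Leg 3: desired track 154.2°; wind correction -19.7° → command heading 134.5°, groundspeed 87.2 kt
Leg 4: desired track 308.4°; wind correction +10.9° → command heading 319.3°, groundspeed 175.5 kt

Leg 1: heading=145.9°, groundspeed=96.6 kt
Leg 2: heading=76.5°, groundspeed=82.4 kt
Leg 3: heading=134.5°, groundspeed=87.2 kt
Leg 4: heading=319.3°, groundspeed=175.5 kt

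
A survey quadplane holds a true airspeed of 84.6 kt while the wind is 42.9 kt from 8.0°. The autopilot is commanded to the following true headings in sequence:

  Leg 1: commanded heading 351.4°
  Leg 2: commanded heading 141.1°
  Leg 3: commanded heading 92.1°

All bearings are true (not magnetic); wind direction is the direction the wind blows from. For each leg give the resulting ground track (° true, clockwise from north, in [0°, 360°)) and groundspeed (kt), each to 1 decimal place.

Leg 1: heading 351.4°; drift -15.7° → track 335.7°, groundspeed 45.2 kt
Leg 2: heading 141.1°; drift +15.4° → track 156.5°, groundspeed 118.1 kt
Leg 3: heading 92.1°; drift +28.0° → track 120.1°, groundspeed 90.8 kt

Leg 1: track=335.7°, groundspeed=45.2 kt
Leg 2: track=156.5°, groundspeed=118.1 kt
Leg 3: track=120.1°, groundspeed=90.8 kt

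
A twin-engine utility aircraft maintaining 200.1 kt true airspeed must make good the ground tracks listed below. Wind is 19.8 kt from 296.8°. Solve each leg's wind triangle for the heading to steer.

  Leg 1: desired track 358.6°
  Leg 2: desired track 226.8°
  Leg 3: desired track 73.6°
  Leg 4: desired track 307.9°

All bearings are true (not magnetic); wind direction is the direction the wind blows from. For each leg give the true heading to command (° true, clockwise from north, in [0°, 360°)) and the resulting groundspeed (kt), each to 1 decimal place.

Leg 1: desired track 358.6°; wind correction -5.0° → command heading 353.6°, groundspeed 190.0 kt
Leg 2: desired track 226.8°; wind correction +5.3° → command heading 232.1°, groundspeed 192.5 kt
Leg 3: desired track 73.6°; wind correction -3.9° → command heading 69.7°, groundspeed 214.1 kt
Leg 4: desired track 307.9°; wind correction -1.1° → command heading 306.8°, groundspeed 180.6 kt

Leg 1: heading=353.6°, groundspeed=190.0 kt
Leg 2: heading=232.1°, groundspeed=192.5 kt
Leg 3: heading=69.7°, groundspeed=214.1 kt
Leg 4: heading=306.8°, groundspeed=180.6 kt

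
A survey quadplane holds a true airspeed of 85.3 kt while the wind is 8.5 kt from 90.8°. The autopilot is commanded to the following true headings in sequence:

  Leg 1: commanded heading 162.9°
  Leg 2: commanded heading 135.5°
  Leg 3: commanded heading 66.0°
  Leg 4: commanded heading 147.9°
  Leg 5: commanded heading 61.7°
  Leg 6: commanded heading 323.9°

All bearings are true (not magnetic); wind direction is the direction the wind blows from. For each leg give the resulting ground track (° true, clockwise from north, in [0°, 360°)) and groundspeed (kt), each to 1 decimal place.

Leg 1: track=168.5°, groundspeed=83.1 kt
Leg 2: track=139.8°, groundspeed=79.5 kt
Leg 3: track=63.4°, groundspeed=77.7 kt
Leg 4: track=153.0°, groundspeed=81.0 kt
Leg 5: track=58.7°, groundspeed=78.0 kt
Leg 6: track=319.6°, groundspeed=90.7 kt

Leg 1: heading 162.9°; drift +5.6° → track 168.5°, groundspeed 83.1 kt
Leg 2: heading 135.5°; drift +4.3° → track 139.8°, groundspeed 79.5 kt
Leg 3: heading 66.0°; drift -2.6° → track 63.4°, groundspeed 77.7 kt
Leg 4: heading 147.9°; drift +5.1° → track 153.0°, groundspeed 81.0 kt
Leg 5: heading 61.7°; drift -3.0° → track 58.7°, groundspeed 78.0 kt
Leg 6: heading 323.9°; drift -4.3° → track 319.6°, groundspeed 90.7 kt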